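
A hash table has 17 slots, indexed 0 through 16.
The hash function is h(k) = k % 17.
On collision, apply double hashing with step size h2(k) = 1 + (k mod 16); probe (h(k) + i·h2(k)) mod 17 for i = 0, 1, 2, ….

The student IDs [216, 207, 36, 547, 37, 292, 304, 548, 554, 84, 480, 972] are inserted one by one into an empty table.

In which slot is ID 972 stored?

0

216: h=12 → slot 12
207: h=3 → slot 3
36: h=2 → slot 2
547: h=3, h2=4, probe 3,7 → slot 7
37: h=3, h2=6, probe 3,9 → slot 9
292: h=3, h2=5, probe 3,8 → slot 8
304: h=15 → slot 15
548: h=4 → slot 4
554: h=10 → slot 10
84: h=16 → slot 16
480: h=4, h2=1, probe 4,5 → slot 5
972: h=3, h2=13, probe 3,16,12,8,4,0 → slot 0
Table: [972, —, 36, 207, 548, 480, —, 547, 292, 37, 554, —, 216, —, —, 304, 84]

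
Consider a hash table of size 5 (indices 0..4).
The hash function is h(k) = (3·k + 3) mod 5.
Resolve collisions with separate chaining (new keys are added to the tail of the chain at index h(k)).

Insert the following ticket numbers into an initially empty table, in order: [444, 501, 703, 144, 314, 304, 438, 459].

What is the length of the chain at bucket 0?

5

Insert 444: h=0, bucket 0 empty → new chain.
Insert 501: h=1, bucket 1 empty → new chain.
Insert 703: h=2, bucket 2 empty → new chain.
Insert 144: h=0, bucket 0 nonempty → append to chain.
Insert 314: h=0, bucket 0 nonempty → append to chain.
Insert 304: h=0, bucket 0 nonempty → append to chain.
Insert 438: h=2, bucket 2 nonempty → append to chain.
Insert 459: h=0, bucket 0 nonempty → append to chain.
Final buckets:
0: 444 -> 144 -> 314 -> 304 -> 459
1: 501
2: 703 -> 438
3: —
4: —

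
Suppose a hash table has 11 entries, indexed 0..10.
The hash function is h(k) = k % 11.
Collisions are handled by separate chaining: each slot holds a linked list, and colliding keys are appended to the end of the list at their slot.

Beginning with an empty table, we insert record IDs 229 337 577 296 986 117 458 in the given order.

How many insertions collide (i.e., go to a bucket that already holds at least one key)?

229 -> bucket 9
337 -> bucket 7
577 -> bucket 5
296 -> bucket 10
986 -> bucket 7 (collision)
117 -> bucket 7 (collision)
458 -> bucket 7 (collision)
Final buckets:
0: -
1: -
2: -
3: -
4: -
5: 577
6: -
7: 337 -> 986 -> 117 -> 458
8: -
9: 229
10: 296

3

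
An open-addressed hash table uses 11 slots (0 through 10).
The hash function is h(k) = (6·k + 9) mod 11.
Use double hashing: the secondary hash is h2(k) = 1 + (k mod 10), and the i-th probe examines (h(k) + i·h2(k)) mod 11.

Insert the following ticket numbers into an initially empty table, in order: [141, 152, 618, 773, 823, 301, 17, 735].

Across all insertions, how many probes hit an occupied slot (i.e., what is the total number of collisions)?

5

141: h=8 → slot 8
152: h=8, h2=3, probe 8,0 → slot 0
618: h=10 → slot 10
773: h=5 → slot 5
823: h=8, h2=4, probe 8,1 → slot 1
301: h=0, h2=2, probe 0,2 → slot 2
17: h=1, h2=8, probe 1,9 → slot 9
735: h=8, h2=6, probe 8,3 → slot 3
Table: [152, 823, 301, 735, _, 773, _, _, 141, 17, 618]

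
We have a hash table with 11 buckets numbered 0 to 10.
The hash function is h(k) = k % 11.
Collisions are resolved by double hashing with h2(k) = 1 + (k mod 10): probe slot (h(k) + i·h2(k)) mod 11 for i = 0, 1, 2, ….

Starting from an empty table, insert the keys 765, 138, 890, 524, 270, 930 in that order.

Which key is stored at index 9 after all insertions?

930

Insert 765: h=6, slot 6 empty -> index 6.
Insert 138: h=6, h2=9, slot 6 occupied -> index 4.
Insert 890: h=10, slot 10 empty -> index 10.
Insert 524: h=7, slot 7 empty -> index 7.
Insert 270: h=6, h2=1, slots 6,7 occupied -> index 8.
Insert 930: h=6, h2=1, slots 6,7,8 occupied -> index 9.
Table: [_, _, _, _, 138, _, 765, 524, 270, 930, 890]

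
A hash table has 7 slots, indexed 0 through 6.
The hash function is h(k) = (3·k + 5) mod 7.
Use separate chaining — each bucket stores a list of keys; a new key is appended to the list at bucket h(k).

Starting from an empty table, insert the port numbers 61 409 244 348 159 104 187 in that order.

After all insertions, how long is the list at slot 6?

4

61 -> bucket 6
409 -> bucket 0
244 -> bucket 2
348 -> bucket 6 (collision)
159 -> bucket 6 (collision)
104 -> bucket 2 (collision)
187 -> bucket 6 (collision)
Final buckets:
0: 409
1: .
2: 244 -> 104
3: .
4: .
5: .
6: 61 -> 348 -> 159 -> 187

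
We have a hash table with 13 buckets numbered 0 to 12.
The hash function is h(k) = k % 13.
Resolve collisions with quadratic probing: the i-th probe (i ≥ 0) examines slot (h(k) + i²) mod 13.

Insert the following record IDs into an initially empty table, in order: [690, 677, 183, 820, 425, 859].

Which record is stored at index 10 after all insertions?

820

690: h=1 -> slot 1
677: h=1, probe 1,2 -> slot 2
183: h=1, probe 1,2,5 -> slot 5
820: h=1, probe 1,2,5,10 -> slot 10
425: h=9 -> slot 9
859: h=1, probe 1,2,5,10,4 -> slot 4
Table: [—, 690, 677, —, 859, 183, —, —, —, 425, 820, —, —]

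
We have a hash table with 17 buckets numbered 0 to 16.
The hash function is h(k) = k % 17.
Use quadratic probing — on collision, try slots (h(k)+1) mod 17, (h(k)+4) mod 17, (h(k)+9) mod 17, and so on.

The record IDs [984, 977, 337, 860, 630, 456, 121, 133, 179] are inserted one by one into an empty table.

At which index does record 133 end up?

13

984: h=15 -> slot 15
977: h=8 -> slot 8
337: h=14 -> slot 14
860: h=10 -> slot 10
630: h=1 -> slot 1
456: h=14, probe 14,15,1,6 -> slot 6
121: h=2 -> slot 2
133: h=14, probe 14,15,1,6,13 -> slot 13
179: h=9 -> slot 9
Table: [∅, 630, 121, ∅, ∅, ∅, 456, ∅, 977, 179, 860, ∅, ∅, 133, 337, 984, ∅]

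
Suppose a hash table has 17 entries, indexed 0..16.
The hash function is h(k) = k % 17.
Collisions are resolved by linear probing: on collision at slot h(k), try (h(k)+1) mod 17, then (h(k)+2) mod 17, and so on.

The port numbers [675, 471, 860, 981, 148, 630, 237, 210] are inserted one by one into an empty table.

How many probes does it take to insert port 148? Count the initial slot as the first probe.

675: h=12 => slot 12
471: h=12, probe 12,13 => slot 13
860: h=10 => slot 10
981: h=12, probe 12,13,14 => slot 14
148: h=12, probe 12,13,14,15 => slot 15
630: h=1 => slot 1
237: h=16 => slot 16
210: h=6 => slot 6
Table: [_, 630, _, _, _, _, 210, _, _, _, 860, _, 675, 471, 981, 148, 237]

4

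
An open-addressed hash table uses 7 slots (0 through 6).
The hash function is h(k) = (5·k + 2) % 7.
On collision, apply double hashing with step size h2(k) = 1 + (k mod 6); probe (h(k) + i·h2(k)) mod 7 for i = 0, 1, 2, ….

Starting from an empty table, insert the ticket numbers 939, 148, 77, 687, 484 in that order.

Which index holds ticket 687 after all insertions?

4

939: h=0 → slot 0
148: h=0, h2=5, probe 0,5 → slot 5
77: h=2 → slot 2
687: h=0, h2=4, probe 0,4 → slot 4
484: h=0, h2=5, probe 0,5,3 → slot 3
Table: [939, ∅, 77, 484, 687, 148, ∅]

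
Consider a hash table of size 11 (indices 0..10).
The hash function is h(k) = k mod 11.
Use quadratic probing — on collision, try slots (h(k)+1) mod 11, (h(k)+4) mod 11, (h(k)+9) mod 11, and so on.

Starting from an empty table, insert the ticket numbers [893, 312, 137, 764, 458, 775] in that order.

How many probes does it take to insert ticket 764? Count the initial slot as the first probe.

893: h=2 → slot 2
312: h=4 → slot 4
137: h=5 → slot 5
764: h=5, probe 5,6 → slot 6
458: h=7 → slot 7
775: h=5, probe 5,6,9 → slot 9
Table: [—, —, 893, —, 312, 137, 764, 458, —, 775, —]

2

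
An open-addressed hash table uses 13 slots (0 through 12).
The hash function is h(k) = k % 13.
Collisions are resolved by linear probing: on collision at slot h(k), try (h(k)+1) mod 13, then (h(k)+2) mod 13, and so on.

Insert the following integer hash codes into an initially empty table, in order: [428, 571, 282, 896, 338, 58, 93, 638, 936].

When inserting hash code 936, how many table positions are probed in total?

428 hashes to 12; slot 12 is free -> place at 12.
571 hashes to 12; 12 taken -> place at 0.
282 hashes to 9; slot 9 is free -> place at 9.
896 hashes to 12; 12,0 taken -> place at 1.
338 hashes to 0; 0,1 taken -> place at 2.
58 hashes to 6; slot 6 is free -> place at 6.
93 hashes to 2; 2 taken -> place at 3.
638 hashes to 1; 1,2,3 taken -> place at 4.
936 hashes to 0; 0,1,2,3,4 taken -> place at 5.
Table: [571, 896, 338, 93, 638, 936, 58, ., ., 282, ., ., 428]

6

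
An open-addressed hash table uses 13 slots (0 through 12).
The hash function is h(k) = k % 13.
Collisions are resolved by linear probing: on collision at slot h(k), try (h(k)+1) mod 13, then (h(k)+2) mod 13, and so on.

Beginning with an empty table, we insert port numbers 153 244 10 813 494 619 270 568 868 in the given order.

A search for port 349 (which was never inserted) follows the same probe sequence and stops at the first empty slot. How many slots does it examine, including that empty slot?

153: h=10 → slot 10
244: h=10, probe 10,11 → slot 11
10: h=10, probe 10,11,12 → slot 12
813: h=7 → slot 7
494: h=0 → slot 0
619: h=8 → slot 8
270: h=10, probe 10,11,12,0,1 → slot 1
568: h=9 → slot 9
868: h=10, probe 10,11,12,0,1,2 → slot 2
Table: [494, 270, 868, -, -, -, -, 813, 619, 568, 153, 244, 10]
Lookup 349: h=11, probe 11,12,0,1,2,3 → slot 3 empty, not found.

6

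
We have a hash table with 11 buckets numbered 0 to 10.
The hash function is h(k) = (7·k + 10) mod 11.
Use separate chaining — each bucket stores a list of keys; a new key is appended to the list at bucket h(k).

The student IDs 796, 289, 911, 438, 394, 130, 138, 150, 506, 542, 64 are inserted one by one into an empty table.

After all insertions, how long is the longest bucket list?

796 -> bucket 5
289 -> bucket 9
911 -> bucket 7
438 -> bucket 7 (collision)
394 -> bucket 7 (collision)
130 -> bucket 7 (collision)
138 -> bucket 8
150 -> bucket 4
506 -> bucket 10
542 -> bucket 9 (collision)
64 -> bucket 7 (collision)
Final buckets:
0: —
1: —
2: —
3: —
4: 150
5: 796
6: —
7: 911 -> 438 -> 394 -> 130 -> 64
8: 138
9: 289 -> 542
10: 506

5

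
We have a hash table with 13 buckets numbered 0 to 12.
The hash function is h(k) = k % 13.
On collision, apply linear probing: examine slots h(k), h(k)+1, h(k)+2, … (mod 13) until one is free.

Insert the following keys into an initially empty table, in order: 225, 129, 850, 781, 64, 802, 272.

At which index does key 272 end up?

Insert 225: h=4, slot 4 empty -> index 4.
Insert 129: h=12, slot 12 empty -> index 12.
Insert 850: h=5, slot 5 empty -> index 5.
Insert 781: h=1, slot 1 empty -> index 1.
Insert 64: h=12, slot 12 occupied -> index 0.
Insert 802: h=9, slot 9 empty -> index 9.
Insert 272: h=12, slots 12,0,1 occupied -> index 2.
Table: [64, 781, 272, ., 225, 850, ., ., ., 802, ., ., 129]

2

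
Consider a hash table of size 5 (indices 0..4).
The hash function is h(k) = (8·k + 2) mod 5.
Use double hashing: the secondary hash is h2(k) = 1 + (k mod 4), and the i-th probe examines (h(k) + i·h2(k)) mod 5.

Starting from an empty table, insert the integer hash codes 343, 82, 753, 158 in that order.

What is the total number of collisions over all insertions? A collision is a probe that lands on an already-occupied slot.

Insert 343: h=1, slot 1 empty => index 1.
Insert 82: h=3, slot 3 empty => index 3.
Insert 753: h=1, h2=2, slots 1,3 occupied => index 0.
Insert 158: h=1, h2=3, slot 1 occupied => index 4.
Table: [753, 343, ., 82, 158]

3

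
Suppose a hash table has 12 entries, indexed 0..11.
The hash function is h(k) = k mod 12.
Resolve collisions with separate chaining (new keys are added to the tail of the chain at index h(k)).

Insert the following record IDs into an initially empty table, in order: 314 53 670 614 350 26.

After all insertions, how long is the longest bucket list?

Insert 314: h=2, bucket 2 empty → new chain.
Insert 53: h=5, bucket 5 empty → new chain.
Insert 670: h=10, bucket 10 empty → new chain.
Insert 614: h=2, bucket 2 nonempty → append to chain.
Insert 350: h=2, bucket 2 nonempty → append to chain.
Insert 26: h=2, bucket 2 nonempty → append to chain.
Final buckets:
0: .
1: .
2: 314 -> 614 -> 350 -> 26
3: .
4: .
5: 53
6: .
7: .
8: .
9: .
10: 670
11: .

4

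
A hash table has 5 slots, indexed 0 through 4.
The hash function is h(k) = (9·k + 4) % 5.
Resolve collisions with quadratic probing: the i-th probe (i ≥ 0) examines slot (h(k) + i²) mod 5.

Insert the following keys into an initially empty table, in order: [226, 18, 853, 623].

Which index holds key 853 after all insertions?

226 hashes to 3; slot 3 is free => place at 3.
18 hashes to 1; slot 1 is free => place at 1.
853 hashes to 1; 1 taken => place at 2.
623 hashes to 1; 1,2 taken => place at 0.
Table: [623, 18, 853, 226, .]

2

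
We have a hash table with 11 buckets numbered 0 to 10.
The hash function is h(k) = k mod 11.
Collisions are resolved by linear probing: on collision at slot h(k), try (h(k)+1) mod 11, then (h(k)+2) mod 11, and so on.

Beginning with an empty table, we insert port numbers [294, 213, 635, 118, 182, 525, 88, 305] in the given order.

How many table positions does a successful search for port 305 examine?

6

Insert 294: h=8, slot 8 empty => index 8.
Insert 213: h=4, slot 4 empty => index 4.
Insert 635: h=8, slot 8 occupied => index 9.
Insert 118: h=8, slots 8,9 occupied => index 10.
Insert 182: h=6, slot 6 empty => index 6.
Insert 525: h=8, slots 8,9,10 occupied => index 0.
Insert 88: h=0, slot 0 occupied => index 1.
Insert 305: h=8, slots 8,9,10,0,1 occupied => index 2.
Table: [525, 88, 305, ∅, 213, ∅, 182, ∅, 294, 635, 118]
Lookup 305: h=8, probe 8,9,10,0,1,2 → found at 2.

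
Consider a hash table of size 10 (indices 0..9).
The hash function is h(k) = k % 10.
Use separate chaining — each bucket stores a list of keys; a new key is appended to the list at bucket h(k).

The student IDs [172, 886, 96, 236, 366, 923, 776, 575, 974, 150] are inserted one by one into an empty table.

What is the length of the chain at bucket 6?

172 -> bucket 2
886 -> bucket 6
96 -> bucket 6 (collision)
236 -> bucket 6 (collision)
366 -> bucket 6 (collision)
923 -> bucket 3
776 -> bucket 6 (collision)
575 -> bucket 5
974 -> bucket 4
150 -> bucket 0
Final buckets:
0: 150
1: ∅
2: 172
3: 923
4: 974
5: 575
6: 886 -> 96 -> 236 -> 366 -> 776
7: ∅
8: ∅
9: ∅

5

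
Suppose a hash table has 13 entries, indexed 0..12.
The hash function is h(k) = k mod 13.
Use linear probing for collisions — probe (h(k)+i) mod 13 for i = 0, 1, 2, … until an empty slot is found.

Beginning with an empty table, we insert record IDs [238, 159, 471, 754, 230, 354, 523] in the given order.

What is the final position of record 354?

238 hashes to 4; slot 4 is free → place at 4.
159 hashes to 3; slot 3 is free → place at 3.
471 hashes to 3; 3,4 taken → place at 5.
754 hashes to 0; slot 0 is free → place at 0.
230 hashes to 9; slot 9 is free → place at 9.
354 hashes to 3; 3,4,5 taken → place at 6.
523 hashes to 3; 3,4,5,6 taken → place at 7.
Table: [754, -, -, 159, 238, 471, 354, 523, -, 230, -, -, -]

6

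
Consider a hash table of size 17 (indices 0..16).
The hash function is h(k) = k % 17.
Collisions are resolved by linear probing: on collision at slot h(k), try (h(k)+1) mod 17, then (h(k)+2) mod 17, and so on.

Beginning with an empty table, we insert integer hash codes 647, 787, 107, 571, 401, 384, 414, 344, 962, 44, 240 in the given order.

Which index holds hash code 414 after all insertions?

7

647 hashes to 1; slot 1 is free -> place at 1.
787 hashes to 5; slot 5 is free -> place at 5.
107 hashes to 5; 5 taken -> place at 6.
571 hashes to 10; slot 10 is free -> place at 10.
401 hashes to 10; 10 taken -> place at 11.
384 hashes to 10; 10,11 taken -> place at 12.
414 hashes to 6; 6 taken -> place at 7.
344 hashes to 4; slot 4 is free -> place at 4.
962 hashes to 10; 10,11,12 taken -> place at 13.
44 hashes to 10; 10,11,12,13 taken -> place at 14.
240 hashes to 2; slot 2 is free -> place at 2.
Table: [., 647, 240, ., 344, 787, 107, 414, ., ., 571, 401, 384, 962, 44, ., .]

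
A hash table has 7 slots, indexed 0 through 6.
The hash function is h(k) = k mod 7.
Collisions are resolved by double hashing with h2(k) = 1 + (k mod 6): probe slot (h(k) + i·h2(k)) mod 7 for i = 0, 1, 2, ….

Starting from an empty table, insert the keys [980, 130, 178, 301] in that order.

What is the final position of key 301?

2

980: h=0 → slot 0
130: h=4 → slot 4
178: h=3 → slot 3
301: h=0, h2=2, probe 0,2 → slot 2
Table: [980, _, 301, 178, 130, _, _]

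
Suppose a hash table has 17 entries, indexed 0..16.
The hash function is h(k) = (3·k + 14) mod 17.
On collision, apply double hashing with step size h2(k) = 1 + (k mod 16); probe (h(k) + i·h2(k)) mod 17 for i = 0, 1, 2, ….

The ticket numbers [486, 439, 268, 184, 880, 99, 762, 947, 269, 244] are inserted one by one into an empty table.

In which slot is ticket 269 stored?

Insert 486: h=10, slot 10 empty => index 10.
Insert 439: h=5, slot 5 empty => index 5.
Insert 268: h=2, slot 2 empty => index 2.
Insert 184: h=5, h2=9, slot 5 occupied => index 14.
Insert 880: h=2, h2=1, slot 2 occupied => index 3.
Insert 99: h=5, h2=4, slot 5 occupied => index 9.
Insert 762: h=5, h2=11, slot 5 occupied => index 16.
Insert 947: h=16, h2=4, slots 16,3 occupied => index 7.
Insert 269: h=5, h2=14, slots 5,2,16 occupied => index 13.
Insert 244: h=15, slot 15 empty => index 15.
Table: [_, _, 268, 880, _, 439, _, 947, _, 99, 486, _, _, 269, 184, 244, 762]

13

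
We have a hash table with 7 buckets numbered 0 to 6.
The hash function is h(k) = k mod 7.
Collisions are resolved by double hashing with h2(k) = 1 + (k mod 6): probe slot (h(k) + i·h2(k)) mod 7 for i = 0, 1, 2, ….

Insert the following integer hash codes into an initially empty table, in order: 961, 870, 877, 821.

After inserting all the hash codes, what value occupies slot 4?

877

Insert 961: h=2, slot 2 empty -> index 2.
Insert 870: h=2, h2=1, slot 2 occupied -> index 3.
Insert 877: h=2, h2=2, slot 2 occupied -> index 4.
Insert 821: h=2, h2=6, slot 2 occupied -> index 1.
Table: [—, 821, 961, 870, 877, —, —]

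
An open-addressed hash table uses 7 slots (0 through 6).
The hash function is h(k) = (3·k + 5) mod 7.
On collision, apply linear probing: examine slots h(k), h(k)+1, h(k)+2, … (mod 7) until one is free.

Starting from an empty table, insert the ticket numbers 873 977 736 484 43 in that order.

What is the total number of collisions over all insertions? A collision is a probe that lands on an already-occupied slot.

873 hashes to 6; slot 6 is free → place at 6.
977 hashes to 3; slot 3 is free → place at 3.
736 hashes to 1; slot 1 is free → place at 1.
484 hashes to 1; 1 taken → place at 2.
43 hashes to 1; 1,2,3 taken → place at 4.
Table: [_, 736, 484, 977, 43, _, 873]

4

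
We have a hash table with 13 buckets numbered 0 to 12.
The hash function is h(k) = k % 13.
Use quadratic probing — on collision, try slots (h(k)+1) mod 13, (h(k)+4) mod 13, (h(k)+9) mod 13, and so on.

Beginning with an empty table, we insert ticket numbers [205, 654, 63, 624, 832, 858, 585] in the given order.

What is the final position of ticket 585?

3

205: h=10 => slot 10
654: h=4 => slot 4
63: h=11 => slot 11
624: h=0 => slot 0
832: h=0, probe 0,1 => slot 1
858: h=0, probe 0,1,4,9 => slot 9
585: h=0, probe 0,1,4,9,3 => slot 3
Table: [624, 832, —, 585, 654, —, —, —, —, 858, 205, 63, —]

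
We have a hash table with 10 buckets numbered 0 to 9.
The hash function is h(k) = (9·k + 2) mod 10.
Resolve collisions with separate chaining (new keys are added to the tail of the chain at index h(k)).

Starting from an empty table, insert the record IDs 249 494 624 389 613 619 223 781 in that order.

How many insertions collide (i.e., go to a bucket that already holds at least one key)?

4

249 → bucket 3
494 → bucket 8
624 → bucket 8 (collision)
389 → bucket 3 (collision)
613 → bucket 9
619 → bucket 3 (collision)
223 → bucket 9 (collision)
781 → bucket 1
Final buckets:
0: _
1: 781
2: _
3: 249 -> 389 -> 619
4: _
5: _
6: _
7: _
8: 494 -> 624
9: 613 -> 223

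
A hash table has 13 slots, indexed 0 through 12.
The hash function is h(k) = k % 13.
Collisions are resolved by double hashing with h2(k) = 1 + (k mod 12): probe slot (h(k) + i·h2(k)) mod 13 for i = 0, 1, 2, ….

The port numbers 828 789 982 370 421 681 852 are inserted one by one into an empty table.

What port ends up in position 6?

789

Insert 828: h=9, slot 9 empty => index 9.
Insert 789: h=9, h2=10, slot 9 occupied => index 6.
Insert 982: h=7, slot 7 empty => index 7.
Insert 370: h=6, h2=11, slot 6 occupied => index 4.
Insert 421: h=5, slot 5 empty => index 5.
Insert 681: h=5, h2=10, slot 5 occupied => index 2.
Insert 852: h=7, h2=1, slot 7 occupied => index 8.
Table: [—, —, 681, —, 370, 421, 789, 982, 852, 828, —, —, —]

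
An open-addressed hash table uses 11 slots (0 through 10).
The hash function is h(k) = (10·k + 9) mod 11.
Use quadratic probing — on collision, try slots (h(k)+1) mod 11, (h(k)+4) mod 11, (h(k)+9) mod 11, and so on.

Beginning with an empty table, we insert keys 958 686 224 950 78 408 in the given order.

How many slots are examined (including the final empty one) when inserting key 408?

958: h=8 => slot 8
686: h=5 => slot 5
224: h=5, probe 5,6 => slot 6
950: h=5, probe 5,6,9 => slot 9
78: h=8, probe 8,9,1 => slot 1
408: h=8, probe 8,9,1,6,2 => slot 2
Table: [-, 78, 408, -, -, 686, 224, -, 958, 950, -]

5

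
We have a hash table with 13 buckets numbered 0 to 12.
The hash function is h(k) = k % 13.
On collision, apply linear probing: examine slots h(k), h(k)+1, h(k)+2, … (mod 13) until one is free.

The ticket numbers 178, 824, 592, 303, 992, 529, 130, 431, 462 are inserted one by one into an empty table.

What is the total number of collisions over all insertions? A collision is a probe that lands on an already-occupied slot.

4

178 hashes to 9; slot 9 is free -> place at 9.
824 hashes to 5; slot 5 is free -> place at 5.
592 hashes to 7; slot 7 is free -> place at 7.
303 hashes to 4; slot 4 is free -> place at 4.
992 hashes to 4; 4,5 taken -> place at 6.
529 hashes to 9; 9 taken -> place at 10.
130 hashes to 0; slot 0 is free -> place at 0.
431 hashes to 2; slot 2 is free -> place at 2.
462 hashes to 7; 7 taken -> place at 8.
Table: [130, ., 431, ., 303, 824, 992, 592, 462, 178, 529, ., .]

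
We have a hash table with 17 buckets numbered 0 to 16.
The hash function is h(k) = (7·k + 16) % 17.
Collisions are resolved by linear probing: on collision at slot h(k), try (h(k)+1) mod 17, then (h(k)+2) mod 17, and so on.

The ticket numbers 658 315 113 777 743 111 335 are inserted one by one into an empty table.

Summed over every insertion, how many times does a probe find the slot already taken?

7

658 hashes to 15; slot 15 is free → place at 15.
315 hashes to 11; slot 11 is free → place at 11.
113 hashes to 8; slot 8 is free → place at 8.
777 hashes to 15; 15 taken → place at 16.
743 hashes to 15; 15,16 taken → place at 0.
111 hashes to 11; 11 taken → place at 12.
335 hashes to 15; 15,16,0 taken → place at 1.
Table: [743, 335, —, —, —, —, —, —, 113, —, —, 315, 111, —, —, 658, 777]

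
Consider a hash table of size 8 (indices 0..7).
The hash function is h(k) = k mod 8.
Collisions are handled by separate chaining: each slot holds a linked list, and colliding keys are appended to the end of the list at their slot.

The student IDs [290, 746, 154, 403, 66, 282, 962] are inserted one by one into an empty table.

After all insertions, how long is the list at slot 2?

6

290 -> bucket 2
746 -> bucket 2 (collision)
154 -> bucket 2 (collision)
403 -> bucket 3
66 -> bucket 2 (collision)
282 -> bucket 2 (collision)
962 -> bucket 2 (collision)
Final buckets:
0: _
1: _
2: 290 -> 746 -> 154 -> 66 -> 282 -> 962
3: 403
4: _
5: _
6: _
7: _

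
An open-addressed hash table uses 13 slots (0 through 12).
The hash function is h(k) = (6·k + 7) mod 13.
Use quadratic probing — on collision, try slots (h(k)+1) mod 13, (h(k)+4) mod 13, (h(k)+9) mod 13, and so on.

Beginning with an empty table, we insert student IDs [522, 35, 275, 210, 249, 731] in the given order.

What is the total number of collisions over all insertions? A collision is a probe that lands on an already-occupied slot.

522 hashes to 6; slot 6 is free => place at 6.
35 hashes to 9; slot 9 is free => place at 9.
275 hashes to 6; 6 taken => place at 7.
210 hashes to 6; 6,7 taken => place at 10.
249 hashes to 6; 6,7,10 taken => place at 2.
731 hashes to 12; slot 12 is free => place at 12.
Table: [-, -, 249, -, -, -, 522, 275, -, 35, 210, -, 731]

6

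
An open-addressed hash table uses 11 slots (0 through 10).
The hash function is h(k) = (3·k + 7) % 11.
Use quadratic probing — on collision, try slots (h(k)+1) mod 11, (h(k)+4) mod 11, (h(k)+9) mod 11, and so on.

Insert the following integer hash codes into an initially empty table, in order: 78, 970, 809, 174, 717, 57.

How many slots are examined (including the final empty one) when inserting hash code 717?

78: h=10 -> slot 10
970: h=2 -> slot 2
809: h=3 -> slot 3
174: h=1 -> slot 1
717: h=2, probe 2,3,6 -> slot 6
57: h=2, probe 2,3,6,0 -> slot 0
Table: [57, 174, 970, 809, ∅, ∅, 717, ∅, ∅, ∅, 78]

3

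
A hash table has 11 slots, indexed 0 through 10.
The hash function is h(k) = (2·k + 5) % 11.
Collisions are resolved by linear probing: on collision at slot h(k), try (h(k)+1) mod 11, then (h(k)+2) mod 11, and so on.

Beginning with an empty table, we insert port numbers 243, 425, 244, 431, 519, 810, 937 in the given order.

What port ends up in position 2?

Insert 243: h=7, slot 7 empty → index 7.
Insert 425: h=8, slot 8 empty → index 8.
Insert 244: h=9, slot 9 empty → index 9.
Insert 431: h=9, slot 9 occupied → index 10.
Insert 519: h=9, slots 9,10 occupied → index 0.
Insert 810: h=8, slots 8,9,10,0 occupied → index 1.
Insert 937: h=9, slots 9,10,0,1 occupied → index 2.
Table: [519, 810, 937, ., ., ., ., 243, 425, 244, 431]

937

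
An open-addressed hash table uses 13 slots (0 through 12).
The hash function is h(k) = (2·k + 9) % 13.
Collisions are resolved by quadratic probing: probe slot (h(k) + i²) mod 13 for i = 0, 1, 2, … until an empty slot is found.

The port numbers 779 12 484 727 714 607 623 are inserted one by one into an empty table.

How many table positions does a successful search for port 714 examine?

Insert 779: h=7, slot 7 empty => index 7.
Insert 12: h=7, slot 7 occupied => index 8.
Insert 484: h=2, slot 2 empty => index 2.
Insert 727: h=7, slots 7,8 occupied => index 11.
Insert 714: h=7, slots 7,8,11 occupied => index 3.
Insert 607: h=1, slot 1 empty => index 1.
Insert 623: h=7, slots 7,8,11,3 occupied => index 10.
Table: [-, 607, 484, 714, -, -, -, 779, 12, -, 623, 727, -]
Lookup 714: h=7, probe 7,8,11,3 → found at 3.

4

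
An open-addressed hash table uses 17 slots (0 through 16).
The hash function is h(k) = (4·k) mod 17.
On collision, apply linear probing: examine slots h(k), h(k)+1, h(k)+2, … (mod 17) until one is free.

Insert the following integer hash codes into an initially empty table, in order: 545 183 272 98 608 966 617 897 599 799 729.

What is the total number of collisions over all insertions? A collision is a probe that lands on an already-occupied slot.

545 hashes to 4; slot 4 is free → place at 4.
183 hashes to 1; slot 1 is free → place at 1.
272 hashes to 0; slot 0 is free → place at 0.
98 hashes to 1; 1 taken → place at 2.
608 hashes to 1; 1,2 taken → place at 3.
966 hashes to 5; slot 5 is free → place at 5.
617 hashes to 3; 3,4,5 taken → place at 6.
897 hashes to 1; 1,2,3,4,5,6 taken → place at 7.
599 hashes to 16; slot 16 is free → place at 16.
799 hashes to 0; 0,1,2,3,4,5,6,7 taken → place at 8.
729 hashes to 9; slot 9 is free → place at 9.
Table: [272, 183, 98, 608, 545, 966, 617, 897, 799, 729, —, —, —, —, —, —, 599]

20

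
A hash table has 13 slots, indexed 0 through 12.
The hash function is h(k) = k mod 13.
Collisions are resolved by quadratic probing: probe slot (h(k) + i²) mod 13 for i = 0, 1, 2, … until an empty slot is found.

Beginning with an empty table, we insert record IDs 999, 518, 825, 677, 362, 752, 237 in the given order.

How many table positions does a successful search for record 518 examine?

Insert 999: h=11, slot 11 empty -> index 11.
Insert 518: h=11, slot 11 occupied -> index 12.
Insert 825: h=6, slot 6 empty -> index 6.
Insert 677: h=1, slot 1 empty -> index 1.
Insert 362: h=11, slots 11,12 occupied -> index 2.
Insert 752: h=11, slots 11,12,2 occupied -> index 7.
Insert 237: h=3, slot 3 empty -> index 3.
Table: [—, 677, 362, 237, —, —, 825, 752, —, —, —, 999, 518]
Lookup 518: h=11, probe 11,12 → found at 12.

2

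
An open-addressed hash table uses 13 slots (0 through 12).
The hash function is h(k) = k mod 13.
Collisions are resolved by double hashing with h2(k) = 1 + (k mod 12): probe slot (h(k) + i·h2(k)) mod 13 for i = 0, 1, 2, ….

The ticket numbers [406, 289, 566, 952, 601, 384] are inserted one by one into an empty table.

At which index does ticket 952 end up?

8

406 hashes to 3; slot 3 is free → place at 3.
289 hashes to 3, h2=2; 3 taken → place at 5.
566 hashes to 7; slot 7 is free → place at 7.
952 hashes to 3, h2=5; 3 taken → place at 8.
601 hashes to 3, h2=2; 3,5,7 taken → place at 9.
384 hashes to 7, h2=1; 7,8,9 taken → place at 10.
Table: [., ., ., 406, ., 289, ., 566, 952, 601, 384, ., .]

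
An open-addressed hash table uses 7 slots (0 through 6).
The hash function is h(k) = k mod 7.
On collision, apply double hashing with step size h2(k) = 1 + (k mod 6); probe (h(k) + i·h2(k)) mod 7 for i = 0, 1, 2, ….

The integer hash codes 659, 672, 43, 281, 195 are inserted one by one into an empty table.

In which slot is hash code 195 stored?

4

659: h=1 → slot 1
672: h=0 → slot 0
43: h=1, h2=2, probe 1,3 → slot 3
281: h=1, h2=6, probe 1,0,6 → slot 6
195: h=6, h2=4, probe 6,3,0,4 → slot 4
Table: [672, 659, ∅, 43, 195, ∅, 281]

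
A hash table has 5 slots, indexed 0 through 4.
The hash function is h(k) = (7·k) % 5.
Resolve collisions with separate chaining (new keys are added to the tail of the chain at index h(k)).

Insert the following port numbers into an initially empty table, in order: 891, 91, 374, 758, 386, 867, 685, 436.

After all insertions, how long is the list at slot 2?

891 -> bucket 2
91 -> bucket 2 (collision)
374 -> bucket 3
758 -> bucket 1
386 -> bucket 2 (collision)
867 -> bucket 4
685 -> bucket 0
436 -> bucket 2 (collision)
Final buckets:
0: 685
1: 758
2: 891 -> 91 -> 386 -> 436
3: 374
4: 867

4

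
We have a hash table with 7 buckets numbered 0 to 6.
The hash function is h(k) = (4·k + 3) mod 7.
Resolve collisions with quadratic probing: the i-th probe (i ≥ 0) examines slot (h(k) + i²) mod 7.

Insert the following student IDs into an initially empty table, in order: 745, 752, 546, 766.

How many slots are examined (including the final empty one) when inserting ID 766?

3

Insert 745: h=1, slot 1 empty -> index 1.
Insert 752: h=1, slot 1 occupied -> index 2.
Insert 546: h=3, slot 3 empty -> index 3.
Insert 766: h=1, slots 1,2 occupied -> index 5.
Table: [∅, 745, 752, 546, ∅, 766, ∅]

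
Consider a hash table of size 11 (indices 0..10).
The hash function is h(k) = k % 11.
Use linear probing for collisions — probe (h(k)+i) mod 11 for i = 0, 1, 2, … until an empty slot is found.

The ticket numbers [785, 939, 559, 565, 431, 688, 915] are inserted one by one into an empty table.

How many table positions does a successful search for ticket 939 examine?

785: h=4 => slot 4
939: h=4, probe 4,5 => slot 5
559: h=9 => slot 9
565: h=4, probe 4,5,6 => slot 6
431: h=2 => slot 2
688: h=6, probe 6,7 => slot 7
915: h=2, probe 2,3 => slot 3
Table: [∅, ∅, 431, 915, 785, 939, 565, 688, ∅, 559, ∅]
Lookup 939: h=4, probe 4,5 → found at 5.

2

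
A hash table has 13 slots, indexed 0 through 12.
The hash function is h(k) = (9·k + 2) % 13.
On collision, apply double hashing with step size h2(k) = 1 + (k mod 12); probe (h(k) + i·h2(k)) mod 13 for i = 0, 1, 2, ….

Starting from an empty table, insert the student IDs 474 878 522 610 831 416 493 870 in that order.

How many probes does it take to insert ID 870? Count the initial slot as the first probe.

4

Insert 474: h=4, slot 4 empty => index 4.
Insert 878: h=0, slot 0 empty => index 0.
Insert 522: h=7, slot 7 empty => index 7.
Insert 610: h=6, slot 6 empty => index 6.
Insert 831: h=6, h2=4, slot 6 occupied => index 10.
Insert 416: h=2, slot 2 empty => index 2.
Insert 493: h=6, h2=2, slot 6 occupied => index 8.
Insert 870: h=6, h2=7, slots 6,0,7 occupied => index 1.
Table: [878, 870, 416, -, 474, -, 610, 522, 493, -, 831, -, -]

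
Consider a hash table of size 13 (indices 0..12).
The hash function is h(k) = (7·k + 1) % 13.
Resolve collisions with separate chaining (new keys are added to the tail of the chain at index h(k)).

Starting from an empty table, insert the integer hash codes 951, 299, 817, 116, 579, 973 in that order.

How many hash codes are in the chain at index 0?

Insert 951: h=2, bucket 2 empty -> new chain.
Insert 299: h=1, bucket 1 empty -> new chain.
Insert 817: h=0, bucket 0 empty -> new chain.
Insert 116: h=7, bucket 7 empty -> new chain.
Insert 579: h=11, bucket 11 empty -> new chain.
Insert 973: h=0, bucket 0 nonempty -> append to chain.
Final buckets:
0: 817 -> 973
1: 299
2: 951
3: ∅
4: ∅
5: ∅
6: ∅
7: 116
8: ∅
9: ∅
10: ∅
11: 579
12: ∅

2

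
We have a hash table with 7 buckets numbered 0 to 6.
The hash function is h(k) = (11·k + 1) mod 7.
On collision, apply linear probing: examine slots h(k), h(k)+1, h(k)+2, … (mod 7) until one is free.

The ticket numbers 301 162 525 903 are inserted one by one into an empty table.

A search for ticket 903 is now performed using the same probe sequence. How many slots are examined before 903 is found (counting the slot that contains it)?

301 hashes to 1; slot 1 is free -> place at 1.
162 hashes to 5; slot 5 is free -> place at 5.
525 hashes to 1; 1 taken -> place at 2.
903 hashes to 1; 1,2 taken -> place at 3.
Table: [_, 301, 525, 903, _, 162, _]
Lookup 903: h=1, probe 1,2,3 → found at 3.

3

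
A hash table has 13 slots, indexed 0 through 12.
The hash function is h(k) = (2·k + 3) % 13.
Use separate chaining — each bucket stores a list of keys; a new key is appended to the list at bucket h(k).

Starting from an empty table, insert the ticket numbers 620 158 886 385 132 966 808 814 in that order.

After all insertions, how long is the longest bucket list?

4

Insert 620: h=8, bucket 8 empty → new chain.
Insert 158: h=7, bucket 7 empty → new chain.
Insert 886: h=7, bucket 7 nonempty → append to chain.
Insert 385: h=6, bucket 6 empty → new chain.
Insert 132: h=7, bucket 7 nonempty → append to chain.
Insert 966: h=11, bucket 11 empty → new chain.
Insert 808: h=7, bucket 7 nonempty → append to chain.
Insert 814: h=6, bucket 6 nonempty → append to chain.
Final buckets:
0: .
1: .
2: .
3: .
4: .
5: .
6: 385 -> 814
7: 158 -> 886 -> 132 -> 808
8: 620
9: .
10: .
11: 966
12: .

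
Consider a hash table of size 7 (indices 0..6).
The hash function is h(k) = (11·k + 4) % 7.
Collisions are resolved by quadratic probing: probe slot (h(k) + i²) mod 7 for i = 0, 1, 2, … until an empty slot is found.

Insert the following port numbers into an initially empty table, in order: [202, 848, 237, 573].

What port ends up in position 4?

237

202: h=0 -> slot 0
848: h=1 -> slot 1
237: h=0, probe 0,1,4 -> slot 4
573: h=0, probe 0,1,4,2 -> slot 2
Table: [202, 848, 573, ., 237, ., .]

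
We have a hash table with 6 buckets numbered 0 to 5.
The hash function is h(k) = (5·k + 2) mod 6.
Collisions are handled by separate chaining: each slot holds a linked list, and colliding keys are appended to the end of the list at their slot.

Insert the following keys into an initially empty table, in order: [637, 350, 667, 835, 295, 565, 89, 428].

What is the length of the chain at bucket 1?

Insert 637: h=1, bucket 1 empty -> new chain.
Insert 350: h=0, bucket 0 empty -> new chain.
Insert 667: h=1, bucket 1 nonempty -> append to chain.
Insert 835: h=1, bucket 1 nonempty -> append to chain.
Insert 295: h=1, bucket 1 nonempty -> append to chain.
Insert 565: h=1, bucket 1 nonempty -> append to chain.
Insert 89: h=3, bucket 3 empty -> new chain.
Insert 428: h=0, bucket 0 nonempty -> append to chain.
Final buckets:
0: 350 -> 428
1: 637 -> 667 -> 835 -> 295 -> 565
2: _
3: 89
4: _
5: _

5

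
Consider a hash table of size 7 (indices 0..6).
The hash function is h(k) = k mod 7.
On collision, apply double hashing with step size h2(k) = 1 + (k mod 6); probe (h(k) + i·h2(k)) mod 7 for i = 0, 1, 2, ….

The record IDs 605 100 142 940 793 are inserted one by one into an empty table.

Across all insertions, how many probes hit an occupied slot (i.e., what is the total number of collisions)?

4

Insert 605: h=3, slot 3 empty -> index 3.
Insert 100: h=2, slot 2 empty -> index 2.
Insert 142: h=2, h2=5, slot 2 occupied -> index 0.
Insert 940: h=2, h2=5, slots 2,0 occupied -> index 5.
Insert 793: h=2, h2=2, slot 2 occupied -> index 4.
Table: [142, ∅, 100, 605, 793, 940, ∅]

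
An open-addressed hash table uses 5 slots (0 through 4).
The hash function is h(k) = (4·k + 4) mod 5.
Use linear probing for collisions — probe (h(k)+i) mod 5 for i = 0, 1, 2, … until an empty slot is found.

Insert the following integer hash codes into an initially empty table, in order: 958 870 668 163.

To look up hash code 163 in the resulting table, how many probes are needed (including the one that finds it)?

958: h=1 -> slot 1
870: h=4 -> slot 4
668: h=1, probe 1,2 -> slot 2
163: h=1, probe 1,2,3 -> slot 3
Table: [., 958, 668, 163, 870]
Lookup 163: h=1, probe 1,2,3 → found at 3.

3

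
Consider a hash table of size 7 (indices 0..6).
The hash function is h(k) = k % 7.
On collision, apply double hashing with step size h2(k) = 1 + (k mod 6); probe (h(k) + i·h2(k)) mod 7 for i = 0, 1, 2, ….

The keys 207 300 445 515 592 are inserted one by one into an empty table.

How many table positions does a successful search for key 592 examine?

2

Insert 207: h=4, slot 4 empty → index 4.
Insert 300: h=6, slot 6 empty → index 6.
Insert 445: h=4, h2=2, slots 4,6 occupied → index 1.
Insert 515: h=4, h2=6, slot 4 occupied → index 3.
Insert 592: h=4, h2=5, slot 4 occupied → index 2.
Table: [—, 445, 592, 515, 207, —, 300]
Lookup 592: h=4, h2=5, probe 4,2 → found at 2.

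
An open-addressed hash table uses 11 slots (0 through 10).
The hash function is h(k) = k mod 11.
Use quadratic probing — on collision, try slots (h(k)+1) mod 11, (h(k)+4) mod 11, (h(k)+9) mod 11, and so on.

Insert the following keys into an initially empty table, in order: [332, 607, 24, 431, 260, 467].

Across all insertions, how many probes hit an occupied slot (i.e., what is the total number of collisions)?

6

332: h=2 → slot 2
607: h=2, probe 2,3 → slot 3
24: h=2, probe 2,3,6 → slot 6
431: h=2, probe 2,3,6,0 → slot 0
260: h=7 → slot 7
467: h=5 → slot 5
Table: [431, -, 332, 607, -, 467, 24, 260, -, -, -]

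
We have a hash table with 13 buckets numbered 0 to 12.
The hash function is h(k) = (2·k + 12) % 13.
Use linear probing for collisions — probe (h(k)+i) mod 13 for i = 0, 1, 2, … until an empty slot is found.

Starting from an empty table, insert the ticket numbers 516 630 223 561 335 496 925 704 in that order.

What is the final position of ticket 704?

9

516: h=4 => slot 4
630: h=11 => slot 11
223: h=3 => slot 3
561: h=3, probe 3,4,5 => slot 5
335: h=6 => slot 6
496: h=3, probe 3,4,5,6,7 => slot 7
925: h=3, probe 3,4,5,6,7,8 => slot 8
704: h=3, probe 3,4,5,6,7,8,9 => slot 9
Table: [-, -, -, 223, 516, 561, 335, 496, 925, 704, -, 630, -]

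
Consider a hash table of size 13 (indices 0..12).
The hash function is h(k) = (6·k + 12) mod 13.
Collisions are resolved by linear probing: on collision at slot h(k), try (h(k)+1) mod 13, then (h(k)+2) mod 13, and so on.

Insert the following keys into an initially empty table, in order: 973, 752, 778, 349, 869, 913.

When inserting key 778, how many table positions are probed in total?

Insert 973: h=0, slot 0 empty → index 0.
Insert 752: h=0, slot 0 occupied → index 1.
Insert 778: h=0, slots 0,1 occupied → index 2.
Insert 349: h=0, slots 0,1,2 occupied → index 3.
Insert 869: h=0, slots 0,1,2,3 occupied → index 4.
Insert 913: h=4, slot 4 occupied → index 5.
Table: [973, 752, 778, 349, 869, 913, ., ., ., ., ., ., .]

3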